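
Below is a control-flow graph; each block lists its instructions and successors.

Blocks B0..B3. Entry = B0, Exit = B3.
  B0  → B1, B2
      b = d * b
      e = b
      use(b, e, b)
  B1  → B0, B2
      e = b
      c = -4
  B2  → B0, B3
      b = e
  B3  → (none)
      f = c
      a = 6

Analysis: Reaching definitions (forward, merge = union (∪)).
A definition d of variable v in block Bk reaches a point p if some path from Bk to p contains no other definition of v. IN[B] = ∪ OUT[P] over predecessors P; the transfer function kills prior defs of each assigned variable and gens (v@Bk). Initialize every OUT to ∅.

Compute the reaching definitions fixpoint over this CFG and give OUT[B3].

Answer: {a@B3, b@B2, c@B1, e@B0, e@B1, f@B3}

Working:
Fixpoint table:
  B0:  IN={b@B0, b@B2, c@B1, e@B0, e@B1}  OUT={b@B0, c@B1, e@B0}
  B1:  IN={b@B0, c@B1, e@B0}  OUT={b@B0, c@B1, e@B1}
  B2:  IN={b@B0, c@B1, e@B0, e@B1}  OUT={b@B2, c@B1, e@B0, e@B1}
  B3:  IN={b@B2, c@B1, e@B0, e@B1}  OUT={a@B3, b@B2, c@B1, e@B0, e@B1, f@B3}

Merge at B3: IN[B3] = OUT[B2] = {b@B2, c@B1, e@B0, e@B1}
Applying B3's transfer function to that IN value gives OUT[B3] (row B3 above).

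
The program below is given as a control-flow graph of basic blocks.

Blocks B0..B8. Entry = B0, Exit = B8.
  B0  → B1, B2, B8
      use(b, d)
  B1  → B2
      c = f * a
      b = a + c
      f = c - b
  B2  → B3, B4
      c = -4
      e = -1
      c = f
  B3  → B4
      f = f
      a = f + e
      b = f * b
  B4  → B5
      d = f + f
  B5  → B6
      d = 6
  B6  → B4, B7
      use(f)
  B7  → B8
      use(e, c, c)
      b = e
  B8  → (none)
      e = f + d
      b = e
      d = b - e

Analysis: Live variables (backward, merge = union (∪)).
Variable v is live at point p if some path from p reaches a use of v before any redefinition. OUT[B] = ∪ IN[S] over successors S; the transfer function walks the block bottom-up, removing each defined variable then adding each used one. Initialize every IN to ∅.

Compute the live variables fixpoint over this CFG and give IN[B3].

Per-block solution:
  B0: | IN={a, b, d, f} | OUT={a, b, d, f}
  B1: | IN={a, f} | OUT={b, f}
  B2: | IN={b, f} | OUT={b, c, e, f}
  B3: | IN={b, c, e, f} | OUT={c, e, f}
  B4: | IN={c, e, f} | OUT={c, e, f}
  B5: | IN={c, e, f} | OUT={c, d, e, f}
  B6: | IN={c, d, e, f} | OUT={c, d, e, f}
  B7: | IN={c, d, e, f} | OUT={d, f}
  B8: | IN={d, f} | OUT={}

Merge at B3: OUT[B3] = IN[B4] = {c, e, f}
Applying B3's transfer function to that OUT value gives IN[B3] (row B3 above).

Answer: {b, c, e, f}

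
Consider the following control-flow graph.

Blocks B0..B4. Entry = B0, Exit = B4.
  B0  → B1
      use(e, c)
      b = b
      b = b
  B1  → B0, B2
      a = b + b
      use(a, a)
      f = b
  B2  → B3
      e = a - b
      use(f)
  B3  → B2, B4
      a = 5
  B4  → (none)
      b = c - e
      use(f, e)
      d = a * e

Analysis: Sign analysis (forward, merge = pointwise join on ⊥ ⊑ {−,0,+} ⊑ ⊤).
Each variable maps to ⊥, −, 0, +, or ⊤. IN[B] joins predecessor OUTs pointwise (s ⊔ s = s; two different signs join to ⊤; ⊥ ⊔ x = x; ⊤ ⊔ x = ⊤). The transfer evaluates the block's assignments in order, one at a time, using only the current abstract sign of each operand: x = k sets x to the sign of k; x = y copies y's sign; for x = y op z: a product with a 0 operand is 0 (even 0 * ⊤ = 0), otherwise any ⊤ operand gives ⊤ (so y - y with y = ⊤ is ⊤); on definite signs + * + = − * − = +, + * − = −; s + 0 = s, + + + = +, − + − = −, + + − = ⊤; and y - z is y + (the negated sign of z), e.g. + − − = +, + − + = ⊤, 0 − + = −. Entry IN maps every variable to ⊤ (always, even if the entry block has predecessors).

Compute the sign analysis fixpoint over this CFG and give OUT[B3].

Answer: {a: +, b: ⊤, c: ⊤, d: ⊤, e: ⊤, f: ⊤}

Derivation:
Fixpoint table:
  B0:   IN=(all ⊤)   OUT=(all ⊤)
  B1:   IN=(all ⊤)   OUT=(all ⊤)
  B2:   IN=(all ⊤)   OUT=(all ⊤)
  B3:   IN=(all ⊤)   OUT={a:+; rest ⊤}
  B4:   IN={a:+; rest ⊤}   OUT={a:+; rest ⊤}

Merge at B3: IN[B3] = OUT[B2] = {a: ⊤, b: ⊤, c: ⊤, d: ⊤, e: ⊤, f: ⊤}
Applying B3's transfer function to that IN value gives OUT[B3] (row B3 above).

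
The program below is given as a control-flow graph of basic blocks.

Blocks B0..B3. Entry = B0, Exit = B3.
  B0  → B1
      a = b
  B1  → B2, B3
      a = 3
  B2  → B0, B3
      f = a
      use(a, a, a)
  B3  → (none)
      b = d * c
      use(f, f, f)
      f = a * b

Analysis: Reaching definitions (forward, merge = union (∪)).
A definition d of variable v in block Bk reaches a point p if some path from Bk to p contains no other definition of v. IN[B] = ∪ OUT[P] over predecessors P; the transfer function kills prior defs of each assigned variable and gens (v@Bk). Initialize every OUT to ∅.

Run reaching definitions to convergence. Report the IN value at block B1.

Answer: {a@B0, f@B2}

Working:
Fixpoint table:
  B0:  IN={a@B1, f@B2}  OUT={a@B0, f@B2}
  B1:  IN={a@B0, f@B2}  OUT={a@B1, f@B2}
  B2:  IN={a@B1, f@B2}  OUT={a@B1, f@B2}
  B3:  IN={a@B1, f@B2}  OUT={a@B1, b@B3, f@B3}

Merge at B1: IN[B1] = OUT[B0] = {a@B0, f@B2}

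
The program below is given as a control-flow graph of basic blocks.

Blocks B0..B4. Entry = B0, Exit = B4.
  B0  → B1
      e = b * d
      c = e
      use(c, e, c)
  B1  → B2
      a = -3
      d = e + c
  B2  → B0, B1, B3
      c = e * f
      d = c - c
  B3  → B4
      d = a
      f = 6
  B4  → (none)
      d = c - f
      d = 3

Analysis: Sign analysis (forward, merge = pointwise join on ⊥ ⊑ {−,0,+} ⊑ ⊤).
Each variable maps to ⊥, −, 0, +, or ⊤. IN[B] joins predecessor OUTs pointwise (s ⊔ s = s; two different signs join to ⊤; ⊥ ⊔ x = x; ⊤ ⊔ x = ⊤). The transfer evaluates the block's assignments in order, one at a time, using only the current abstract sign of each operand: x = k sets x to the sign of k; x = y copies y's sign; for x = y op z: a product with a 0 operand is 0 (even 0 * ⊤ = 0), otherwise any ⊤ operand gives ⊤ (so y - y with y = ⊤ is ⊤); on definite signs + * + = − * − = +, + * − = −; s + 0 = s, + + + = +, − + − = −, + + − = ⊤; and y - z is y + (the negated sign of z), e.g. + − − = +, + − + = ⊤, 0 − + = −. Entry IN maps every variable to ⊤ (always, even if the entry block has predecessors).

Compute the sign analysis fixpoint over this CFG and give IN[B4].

Converged values:
  B0:   IN=(all ⊤)   OUT=(all ⊤)
  B1:   IN=(all ⊤)   OUT={a:-; rest ⊤}
  B2:   IN={a:-; rest ⊤}   OUT={a:-; rest ⊤}
  B3:   IN={a:-; rest ⊤}   OUT={a:-, d:-, f:+; rest ⊤}
  B4:   IN={a:-, d:-, f:+; rest ⊤}   OUT={a:-, d:+, f:+; rest ⊤}

Merge at B4: IN[B4] = OUT[B3] = {a: -, b: ⊤, c: ⊤, d: -, e: ⊤, f: +}

Answer: {a: -, b: ⊤, c: ⊤, d: -, e: ⊤, f: +}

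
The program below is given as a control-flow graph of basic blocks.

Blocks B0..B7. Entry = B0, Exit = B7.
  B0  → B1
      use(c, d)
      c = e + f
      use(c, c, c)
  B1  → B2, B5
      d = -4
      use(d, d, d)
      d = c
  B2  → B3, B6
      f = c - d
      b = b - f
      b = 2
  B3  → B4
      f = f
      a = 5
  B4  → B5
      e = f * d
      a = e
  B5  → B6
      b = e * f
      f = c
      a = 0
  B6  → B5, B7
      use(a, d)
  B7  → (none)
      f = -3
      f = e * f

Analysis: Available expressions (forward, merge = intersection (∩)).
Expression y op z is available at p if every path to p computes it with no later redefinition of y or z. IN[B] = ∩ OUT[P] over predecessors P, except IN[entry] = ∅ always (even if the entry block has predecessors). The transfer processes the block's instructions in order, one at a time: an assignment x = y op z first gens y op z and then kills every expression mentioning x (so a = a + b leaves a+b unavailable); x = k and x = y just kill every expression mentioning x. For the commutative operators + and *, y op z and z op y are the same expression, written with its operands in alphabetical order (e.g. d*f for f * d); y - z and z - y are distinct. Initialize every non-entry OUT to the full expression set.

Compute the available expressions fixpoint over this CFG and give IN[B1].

Answer: {e+f}

Trace:
Per-block solution:
  B0:   IN={}   OUT={e+f}
  B1:   IN={e+f}   OUT={e+f}
  B2:   IN={e+f}   OUT={c-d}
  B3:   IN={c-d}   OUT={c-d}
  B4:   IN={c-d}   OUT={c-d, d*f}
  B5:   IN={}   OUT={}
  B6:   IN={}   OUT={}
  B7:   IN={}   OUT={}

Merge at B1: IN[B1] = OUT[B0] = {e+f}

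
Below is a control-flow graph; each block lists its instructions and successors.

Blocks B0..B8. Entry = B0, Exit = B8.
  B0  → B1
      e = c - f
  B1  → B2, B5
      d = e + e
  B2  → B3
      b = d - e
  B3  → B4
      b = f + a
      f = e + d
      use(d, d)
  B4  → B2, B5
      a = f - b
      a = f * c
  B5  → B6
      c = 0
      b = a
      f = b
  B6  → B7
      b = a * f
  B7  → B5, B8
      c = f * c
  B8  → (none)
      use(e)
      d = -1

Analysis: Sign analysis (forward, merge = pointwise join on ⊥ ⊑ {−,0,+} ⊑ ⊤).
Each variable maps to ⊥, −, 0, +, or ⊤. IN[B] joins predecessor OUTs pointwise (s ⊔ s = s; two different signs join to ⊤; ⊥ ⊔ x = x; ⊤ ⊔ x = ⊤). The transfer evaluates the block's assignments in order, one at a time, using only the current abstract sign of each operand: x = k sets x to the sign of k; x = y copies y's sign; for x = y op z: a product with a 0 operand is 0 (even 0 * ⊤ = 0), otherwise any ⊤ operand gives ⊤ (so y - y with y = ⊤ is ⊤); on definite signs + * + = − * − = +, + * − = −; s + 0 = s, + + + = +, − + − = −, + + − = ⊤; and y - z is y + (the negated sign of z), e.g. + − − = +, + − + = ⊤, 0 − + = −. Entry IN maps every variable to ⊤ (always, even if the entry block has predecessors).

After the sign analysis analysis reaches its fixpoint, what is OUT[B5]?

Converged values:
  B0: | IN=(all ⊤) | OUT=(all ⊤)
  B1: | IN=(all ⊤) | OUT=(all ⊤)
  B2: | IN=(all ⊤) | OUT=(all ⊤)
  B3: | IN=(all ⊤) | OUT=(all ⊤)
  B4: | IN=(all ⊤) | OUT=(all ⊤)
  B5: | IN=(all ⊤) | OUT={c:0; rest ⊤}
  B6: | IN={c:0; rest ⊤} | OUT={c:0; rest ⊤}
  B7: | IN={c:0; rest ⊤} | OUT={c:0; rest ⊤}
  B8: | IN={c:0; rest ⊤} | OUT={c:0, d:-; rest ⊤}

Merge at B5: IN[B5] = OUT[B1] ⊔ OUT[B4] ⊔ OUT[B7] = {a: ⊤, b: ⊤, c: ⊤, d: ⊤, e: ⊤, f: ⊤}
Applying B5's transfer function to that IN value gives OUT[B5] (row B5 above).

Answer: {a: ⊤, b: ⊤, c: 0, d: ⊤, e: ⊤, f: ⊤}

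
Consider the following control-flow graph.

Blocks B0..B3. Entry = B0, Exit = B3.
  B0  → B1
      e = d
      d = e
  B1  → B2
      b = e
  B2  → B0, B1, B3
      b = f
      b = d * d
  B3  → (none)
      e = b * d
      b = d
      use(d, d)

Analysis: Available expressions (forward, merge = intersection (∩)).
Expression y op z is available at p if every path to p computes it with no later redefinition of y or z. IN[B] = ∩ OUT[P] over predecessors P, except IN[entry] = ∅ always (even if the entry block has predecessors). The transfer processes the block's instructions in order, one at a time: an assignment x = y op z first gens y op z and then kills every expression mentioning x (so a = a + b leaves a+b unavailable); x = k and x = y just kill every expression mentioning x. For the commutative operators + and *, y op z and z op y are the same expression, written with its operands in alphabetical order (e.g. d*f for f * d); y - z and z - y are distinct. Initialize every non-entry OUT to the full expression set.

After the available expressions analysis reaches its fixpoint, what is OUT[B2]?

Answer: {d*d}

Working:
Converged values:
  B0:   IN={}   OUT={}
  B1:   IN={}   OUT={}
  B2:   IN={}   OUT={d*d}
  B3:   IN={d*d}   OUT={d*d}

Merge at B2: IN[B2] = OUT[B1] = {}
Applying B2's transfer function to that IN value gives OUT[B2] (row B2 above).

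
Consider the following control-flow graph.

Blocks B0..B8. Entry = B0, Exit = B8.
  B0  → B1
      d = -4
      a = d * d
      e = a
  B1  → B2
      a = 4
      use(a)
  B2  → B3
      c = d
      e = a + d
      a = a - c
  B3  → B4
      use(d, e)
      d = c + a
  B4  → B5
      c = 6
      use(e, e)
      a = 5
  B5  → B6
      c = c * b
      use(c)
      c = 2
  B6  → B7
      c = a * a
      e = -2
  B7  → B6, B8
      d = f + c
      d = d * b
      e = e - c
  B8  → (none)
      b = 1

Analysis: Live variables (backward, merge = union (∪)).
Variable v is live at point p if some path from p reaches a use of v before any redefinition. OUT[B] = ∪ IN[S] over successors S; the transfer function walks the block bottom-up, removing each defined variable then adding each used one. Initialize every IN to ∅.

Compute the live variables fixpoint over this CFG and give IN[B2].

Answer: {a, b, d, f}

Derivation:
Fixpoint table:
  B0:  IN={b, f}  OUT={b, d, f}
  B1:  IN={b, d, f}  OUT={a, b, d, f}
  B2:  IN={a, b, d, f}  OUT={a, b, c, d, e, f}
  B3:  IN={a, b, c, d, e, f}  OUT={b, e, f}
  B4:  IN={b, e, f}  OUT={a, b, c, f}
  B5:  IN={a, b, c, f}  OUT={a, b, f}
  B6:  IN={a, b, f}  OUT={a, b, c, e, f}
  B7:  IN={a, b, c, e, f}  OUT={a, b, f}
  B8:  IN={}  OUT={}

Merge at B2: OUT[B2] = IN[B3] = {a, b, c, d, e, f}
Applying B2's transfer function to that OUT value gives IN[B2] (row B2 above).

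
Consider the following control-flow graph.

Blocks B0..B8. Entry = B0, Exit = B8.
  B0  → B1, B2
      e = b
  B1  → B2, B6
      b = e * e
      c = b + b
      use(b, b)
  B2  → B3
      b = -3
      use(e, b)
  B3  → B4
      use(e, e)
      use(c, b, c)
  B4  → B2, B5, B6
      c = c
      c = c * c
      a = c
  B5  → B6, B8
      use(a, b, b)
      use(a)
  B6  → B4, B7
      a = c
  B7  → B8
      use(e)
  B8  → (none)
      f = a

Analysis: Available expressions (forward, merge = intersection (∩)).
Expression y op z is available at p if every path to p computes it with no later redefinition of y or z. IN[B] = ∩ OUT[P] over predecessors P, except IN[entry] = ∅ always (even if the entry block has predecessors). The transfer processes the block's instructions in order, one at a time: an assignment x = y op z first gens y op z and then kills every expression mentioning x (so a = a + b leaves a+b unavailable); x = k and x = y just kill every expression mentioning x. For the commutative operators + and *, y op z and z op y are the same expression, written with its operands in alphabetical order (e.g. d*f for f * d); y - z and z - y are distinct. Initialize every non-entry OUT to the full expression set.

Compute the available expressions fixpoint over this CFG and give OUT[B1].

Answer: {b+b, e*e}

Trace:
Converged values:
  B0:   IN={}   OUT={}
  B1:   IN={}   OUT={b+b, e*e}
  B2:   IN={}   OUT={}
  B3:   IN={}   OUT={}
  B4:   IN={}   OUT={}
  B5:   IN={}   OUT={}
  B6:   IN={}   OUT={}
  B7:   IN={}   OUT={}
  B8:   IN={}   OUT={}

Merge at B1: IN[B1] = OUT[B0] = {}
Applying B1's transfer function to that IN value gives OUT[B1] (row B1 above).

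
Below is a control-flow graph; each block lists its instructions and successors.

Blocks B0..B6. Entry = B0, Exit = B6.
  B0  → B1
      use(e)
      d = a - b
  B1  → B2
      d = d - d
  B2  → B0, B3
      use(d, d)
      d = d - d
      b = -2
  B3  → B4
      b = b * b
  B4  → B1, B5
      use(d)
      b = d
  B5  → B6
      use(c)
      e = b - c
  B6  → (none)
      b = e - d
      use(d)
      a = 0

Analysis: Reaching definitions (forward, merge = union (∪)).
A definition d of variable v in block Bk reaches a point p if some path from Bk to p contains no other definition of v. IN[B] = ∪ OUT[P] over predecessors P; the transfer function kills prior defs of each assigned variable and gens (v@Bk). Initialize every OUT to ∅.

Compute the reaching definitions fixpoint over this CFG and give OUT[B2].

Answer: {b@B2, d@B2}

Derivation:
Fixpoint table:
  B0:   IN={b@B2, d@B2}   OUT={b@B2, d@B0}
  B1:   IN={b@B2, b@B4, d@B0, d@B2}   OUT={b@B2, b@B4, d@B1}
  B2:   IN={b@B2, b@B4, d@B1}   OUT={b@B2, d@B2}
  B3:   IN={b@B2, d@B2}   OUT={b@B3, d@B2}
  B4:   IN={b@B3, d@B2}   OUT={b@B4, d@B2}
  B5:   IN={b@B4, d@B2}   OUT={b@B4, d@B2, e@B5}
  B6:   IN={b@B4, d@B2, e@B5}   OUT={a@B6, b@B6, d@B2, e@B5}

Merge at B2: IN[B2] = OUT[B1] = {b@B2, b@B4, d@B1}
Applying B2's transfer function to that IN value gives OUT[B2] (row B2 above).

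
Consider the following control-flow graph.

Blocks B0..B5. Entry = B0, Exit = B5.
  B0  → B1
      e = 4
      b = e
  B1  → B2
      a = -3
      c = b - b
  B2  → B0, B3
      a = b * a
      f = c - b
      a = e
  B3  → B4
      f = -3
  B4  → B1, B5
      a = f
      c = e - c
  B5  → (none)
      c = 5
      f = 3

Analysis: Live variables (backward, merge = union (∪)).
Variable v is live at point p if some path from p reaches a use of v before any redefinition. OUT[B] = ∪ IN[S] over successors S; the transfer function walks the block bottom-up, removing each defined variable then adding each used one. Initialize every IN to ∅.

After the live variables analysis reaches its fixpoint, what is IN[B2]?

Answer: {a, b, c, e}

Trace:
Per-block solution:
  B0:  IN={}  OUT={b, e}
  B1:  IN={b, e}  OUT={a, b, c, e}
  B2:  IN={a, b, c, e}  OUT={b, c, e}
  B3:  IN={b, c, e}  OUT={b, c, e, f}
  B4:  IN={b, c, e, f}  OUT={b, e}
  B5:  IN={}  OUT={}

Merge at B2: OUT[B2] = IN[B0] ⊔ IN[B3] = {b, c, e}
Applying B2's transfer function to that OUT value gives IN[B2] (row B2 above).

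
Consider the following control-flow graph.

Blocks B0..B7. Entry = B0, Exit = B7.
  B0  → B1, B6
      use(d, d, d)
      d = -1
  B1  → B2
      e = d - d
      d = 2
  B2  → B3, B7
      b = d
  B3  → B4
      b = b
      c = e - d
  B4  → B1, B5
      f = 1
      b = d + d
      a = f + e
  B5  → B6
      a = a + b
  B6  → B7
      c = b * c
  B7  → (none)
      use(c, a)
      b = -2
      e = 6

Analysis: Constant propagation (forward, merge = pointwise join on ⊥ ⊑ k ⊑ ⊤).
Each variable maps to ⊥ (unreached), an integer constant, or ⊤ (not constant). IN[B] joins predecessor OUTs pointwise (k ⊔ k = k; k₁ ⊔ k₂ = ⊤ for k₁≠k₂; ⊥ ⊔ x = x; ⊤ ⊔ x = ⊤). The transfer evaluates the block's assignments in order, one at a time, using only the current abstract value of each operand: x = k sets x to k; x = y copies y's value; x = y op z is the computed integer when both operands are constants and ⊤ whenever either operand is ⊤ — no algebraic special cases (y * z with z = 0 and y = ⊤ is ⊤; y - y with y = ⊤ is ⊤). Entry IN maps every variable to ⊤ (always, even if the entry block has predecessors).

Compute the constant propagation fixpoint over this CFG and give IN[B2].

Answer: {a: ⊤, b: ⊤, c: ⊤, d: 2, e: ⊤, f: ⊤}

Working:
Converged values:
  B0:   IN=(all ⊤)   OUT={d:-1; rest ⊤}
  B1:   IN=(all ⊤)   OUT={d:2; rest ⊤}
  B2:   IN={d:2; rest ⊤}   OUT={b:2, d:2; rest ⊤}
  B3:   IN={b:2, d:2; rest ⊤}   OUT={b:2, d:2; rest ⊤}
  B4:   IN={b:2, d:2; rest ⊤}   OUT={b:4, d:2, f:1; rest ⊤}
  B5:   IN={b:4, d:2, f:1; rest ⊤}   OUT={b:4, d:2, f:1; rest ⊤}
  B6:   IN=(all ⊤)   OUT=(all ⊤)
  B7:   IN=(all ⊤)   OUT={b:-2, e:6; rest ⊤}

Merge at B2: IN[B2] = OUT[B1] = {a: ⊤, b: ⊤, c: ⊤, d: 2, e: ⊤, f: ⊤}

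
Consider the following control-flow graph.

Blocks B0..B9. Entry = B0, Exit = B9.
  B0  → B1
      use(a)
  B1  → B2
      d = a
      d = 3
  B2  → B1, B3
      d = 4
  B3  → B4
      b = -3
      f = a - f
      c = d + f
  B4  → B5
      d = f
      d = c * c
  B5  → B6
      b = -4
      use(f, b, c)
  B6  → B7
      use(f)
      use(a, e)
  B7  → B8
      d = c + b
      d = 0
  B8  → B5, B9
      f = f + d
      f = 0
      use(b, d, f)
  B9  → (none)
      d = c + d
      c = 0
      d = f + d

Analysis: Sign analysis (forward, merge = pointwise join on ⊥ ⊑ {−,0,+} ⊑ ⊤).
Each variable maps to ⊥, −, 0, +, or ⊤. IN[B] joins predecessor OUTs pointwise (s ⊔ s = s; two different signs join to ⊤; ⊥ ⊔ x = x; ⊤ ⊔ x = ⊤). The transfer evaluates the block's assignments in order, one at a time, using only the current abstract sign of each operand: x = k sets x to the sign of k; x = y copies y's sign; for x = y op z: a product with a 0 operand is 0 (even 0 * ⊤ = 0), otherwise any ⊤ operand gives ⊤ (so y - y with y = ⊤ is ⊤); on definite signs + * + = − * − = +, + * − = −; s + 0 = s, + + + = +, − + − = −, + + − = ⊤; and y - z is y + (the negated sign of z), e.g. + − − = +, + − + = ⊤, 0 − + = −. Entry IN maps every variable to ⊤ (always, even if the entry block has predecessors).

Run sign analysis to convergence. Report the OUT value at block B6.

Answer: {a: ⊤, b: -, c: ⊤, d: ⊤, e: ⊤, f: ⊤}

Working:
Fixpoint table:
  B0:   IN=(all ⊤)   OUT=(all ⊤)
  B1:   IN=(all ⊤)   OUT={d:+; rest ⊤}
  B2:   IN={d:+; rest ⊤}   OUT={d:+; rest ⊤}
  B3:   IN={d:+; rest ⊤}   OUT={b:-, d:+; rest ⊤}
  B4:   IN={b:-, d:+; rest ⊤}   OUT={b:-; rest ⊤}
  B5:   IN={b:-; rest ⊤}   OUT={b:-; rest ⊤}
  B6:   IN={b:-; rest ⊤}   OUT={b:-; rest ⊤}
  B7:   IN={b:-; rest ⊤}   OUT={b:-, d:0; rest ⊤}
  B8:   IN={b:-, d:0; rest ⊤}   OUT={b:-, d:0, f:0; rest ⊤}
  B9:   IN={b:-, d:0, f:0; rest ⊤}   OUT={b:-, c:0, f:0; rest ⊤}

Merge at B6: IN[B6] = OUT[B5] = {a: ⊤, b: -, c: ⊤, d: ⊤, e: ⊤, f: ⊤}
Applying B6's transfer function to that IN value gives OUT[B6] (row B6 above).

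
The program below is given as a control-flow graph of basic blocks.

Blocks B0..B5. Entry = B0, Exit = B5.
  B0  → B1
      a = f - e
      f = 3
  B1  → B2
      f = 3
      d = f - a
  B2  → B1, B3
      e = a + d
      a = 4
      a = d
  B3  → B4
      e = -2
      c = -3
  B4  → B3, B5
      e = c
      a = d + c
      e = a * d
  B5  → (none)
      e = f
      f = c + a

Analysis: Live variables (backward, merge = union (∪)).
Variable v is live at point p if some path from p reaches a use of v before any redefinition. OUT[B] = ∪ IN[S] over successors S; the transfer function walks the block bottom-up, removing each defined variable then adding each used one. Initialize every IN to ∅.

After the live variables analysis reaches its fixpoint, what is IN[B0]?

Per-block solution:
  B0: | IN={e, f} | OUT={a}
  B1: | IN={a} | OUT={a, d, f}
  B2: | IN={a, d, f} | OUT={a, d, f}
  B3: | IN={d, f} | OUT={c, d, f}
  B4: | IN={c, d, f} | OUT={a, c, d, f}
  B5: | IN={a, c, f} | OUT={}

Merge at B0: OUT[B0] = IN[B1] = {a}
Applying B0's transfer function to that OUT value gives IN[B0] (row B0 above).

Answer: {e, f}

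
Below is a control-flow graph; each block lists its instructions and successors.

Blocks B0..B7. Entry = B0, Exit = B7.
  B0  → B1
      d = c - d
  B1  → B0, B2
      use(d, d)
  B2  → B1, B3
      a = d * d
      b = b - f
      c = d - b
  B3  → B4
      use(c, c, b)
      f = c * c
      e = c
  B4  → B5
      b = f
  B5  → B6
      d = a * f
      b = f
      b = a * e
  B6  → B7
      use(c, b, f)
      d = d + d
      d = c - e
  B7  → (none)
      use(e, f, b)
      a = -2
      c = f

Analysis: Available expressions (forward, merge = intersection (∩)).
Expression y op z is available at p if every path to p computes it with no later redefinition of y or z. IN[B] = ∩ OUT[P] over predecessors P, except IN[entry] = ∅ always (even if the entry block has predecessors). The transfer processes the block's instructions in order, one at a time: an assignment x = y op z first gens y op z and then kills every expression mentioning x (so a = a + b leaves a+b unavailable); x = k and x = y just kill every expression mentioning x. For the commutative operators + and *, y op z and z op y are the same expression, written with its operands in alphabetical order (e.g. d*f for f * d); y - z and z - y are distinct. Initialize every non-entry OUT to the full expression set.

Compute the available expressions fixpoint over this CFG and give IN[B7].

Answer: {a*e, a*f, c*c, c-e}

Trace:
Fixpoint table:
  B0:   IN={}   OUT={}
  B1:   IN={}   OUT={}
  B2:   IN={}   OUT={d*d, d-b}
  B3:   IN={d*d, d-b}   OUT={c*c, d*d, d-b}
  B4:   IN={c*c, d*d, d-b}   OUT={c*c, d*d}
  B5:   IN={c*c, d*d}   OUT={a*e, a*f, c*c}
  B6:   IN={a*e, a*f, c*c}   OUT={a*e, a*f, c*c, c-e}
  B7:   IN={a*e, a*f, c*c, c-e}   OUT={}

Merge at B7: IN[B7] = OUT[B6] = {a*e, a*f, c*c, c-e}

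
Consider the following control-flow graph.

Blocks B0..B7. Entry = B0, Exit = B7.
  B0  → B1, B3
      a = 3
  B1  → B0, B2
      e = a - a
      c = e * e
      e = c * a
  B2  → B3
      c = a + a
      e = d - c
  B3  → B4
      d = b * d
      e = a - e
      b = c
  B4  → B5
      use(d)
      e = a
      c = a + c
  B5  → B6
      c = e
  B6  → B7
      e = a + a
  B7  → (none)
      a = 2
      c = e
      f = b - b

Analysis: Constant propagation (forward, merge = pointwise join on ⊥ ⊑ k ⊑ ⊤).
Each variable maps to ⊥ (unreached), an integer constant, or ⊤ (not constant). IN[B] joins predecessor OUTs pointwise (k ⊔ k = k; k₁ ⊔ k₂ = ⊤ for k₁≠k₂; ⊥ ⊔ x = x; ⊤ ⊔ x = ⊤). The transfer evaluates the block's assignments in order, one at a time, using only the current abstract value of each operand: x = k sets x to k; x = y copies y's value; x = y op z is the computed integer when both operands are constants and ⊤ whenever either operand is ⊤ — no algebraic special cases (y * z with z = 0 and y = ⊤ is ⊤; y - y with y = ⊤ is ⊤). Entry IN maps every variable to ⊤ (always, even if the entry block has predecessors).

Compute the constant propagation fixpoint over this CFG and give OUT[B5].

Answer: {a: 3, b: ⊤, c: 3, d: ⊤, e: 3, f: ⊤}

Working:
Converged values:
  B0:  IN=(all ⊤)  OUT={a:3; rest ⊤}
  B1:  IN={a:3; rest ⊤}  OUT={a:3, c:0, e:0; rest ⊤}
  B2:  IN={a:3, c:0, e:0; rest ⊤}  OUT={a:3, c:6; rest ⊤}
  B3:  IN={a:3; rest ⊤}  OUT={a:3; rest ⊤}
  B4:  IN={a:3; rest ⊤}  OUT={a:3, e:3; rest ⊤}
  B5:  IN={a:3, e:3; rest ⊤}  OUT={a:3, c:3, e:3; rest ⊤}
  B6:  IN={a:3, c:3, e:3; rest ⊤}  OUT={a:3, c:3, e:6; rest ⊤}
  B7:  IN={a:3, c:3, e:6; rest ⊤}  OUT={a:2, c:6, e:6; rest ⊤}

Merge at B5: IN[B5] = OUT[B4] = {a: 3, b: ⊤, c: ⊤, d: ⊤, e: 3, f: ⊤}
Applying B5's transfer function to that IN value gives OUT[B5] (row B5 above).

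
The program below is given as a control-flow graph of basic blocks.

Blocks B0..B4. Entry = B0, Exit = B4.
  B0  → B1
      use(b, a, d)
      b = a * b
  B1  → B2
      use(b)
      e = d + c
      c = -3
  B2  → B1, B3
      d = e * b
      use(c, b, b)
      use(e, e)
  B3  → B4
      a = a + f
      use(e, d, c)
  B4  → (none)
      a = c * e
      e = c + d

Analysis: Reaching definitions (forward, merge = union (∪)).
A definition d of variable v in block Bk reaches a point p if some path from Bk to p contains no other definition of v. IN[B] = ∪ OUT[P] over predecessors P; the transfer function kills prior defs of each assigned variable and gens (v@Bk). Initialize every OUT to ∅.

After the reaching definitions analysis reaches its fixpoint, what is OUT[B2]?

Fixpoint table:
  B0:   IN={}   OUT={b@B0}
  B1:   IN={b@B0, c@B1, d@B2, e@B1}   OUT={b@B0, c@B1, d@B2, e@B1}
  B2:   IN={b@B0, c@B1, d@B2, e@B1}   OUT={b@B0, c@B1, d@B2, e@B1}
  B3:   IN={b@B0, c@B1, d@B2, e@B1}   OUT={a@B3, b@B0, c@B1, d@B2, e@B1}
  B4:   IN={a@B3, b@B0, c@B1, d@B2, e@B1}   OUT={a@B4, b@B0, c@B1, d@B2, e@B4}

Merge at B2: IN[B2] = OUT[B1] = {b@B0, c@B1, d@B2, e@B1}
Applying B2's transfer function to that IN value gives OUT[B2] (row B2 above).

Answer: {b@B0, c@B1, d@B2, e@B1}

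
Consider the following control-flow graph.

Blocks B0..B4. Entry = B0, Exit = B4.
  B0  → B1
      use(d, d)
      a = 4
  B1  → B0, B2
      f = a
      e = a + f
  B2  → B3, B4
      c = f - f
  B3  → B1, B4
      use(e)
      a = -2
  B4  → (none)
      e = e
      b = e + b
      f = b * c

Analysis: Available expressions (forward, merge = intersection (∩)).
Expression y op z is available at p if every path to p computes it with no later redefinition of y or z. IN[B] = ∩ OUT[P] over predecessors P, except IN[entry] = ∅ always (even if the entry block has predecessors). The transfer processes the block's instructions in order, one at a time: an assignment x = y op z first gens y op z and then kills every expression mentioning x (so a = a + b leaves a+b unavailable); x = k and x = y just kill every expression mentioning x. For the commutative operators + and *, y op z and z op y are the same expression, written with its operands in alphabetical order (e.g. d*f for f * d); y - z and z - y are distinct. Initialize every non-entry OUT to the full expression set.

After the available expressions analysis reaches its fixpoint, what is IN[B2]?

Converged values:
  B0:  IN={}  OUT={}
  B1:  IN={}  OUT={a+f}
  B2:  IN={a+f}  OUT={a+f, f-f}
  B3:  IN={a+f, f-f}  OUT={f-f}
  B4:  IN={f-f}  OUT={b*c}

Merge at B2: IN[B2] = OUT[B1] = {a+f}

Answer: {a+f}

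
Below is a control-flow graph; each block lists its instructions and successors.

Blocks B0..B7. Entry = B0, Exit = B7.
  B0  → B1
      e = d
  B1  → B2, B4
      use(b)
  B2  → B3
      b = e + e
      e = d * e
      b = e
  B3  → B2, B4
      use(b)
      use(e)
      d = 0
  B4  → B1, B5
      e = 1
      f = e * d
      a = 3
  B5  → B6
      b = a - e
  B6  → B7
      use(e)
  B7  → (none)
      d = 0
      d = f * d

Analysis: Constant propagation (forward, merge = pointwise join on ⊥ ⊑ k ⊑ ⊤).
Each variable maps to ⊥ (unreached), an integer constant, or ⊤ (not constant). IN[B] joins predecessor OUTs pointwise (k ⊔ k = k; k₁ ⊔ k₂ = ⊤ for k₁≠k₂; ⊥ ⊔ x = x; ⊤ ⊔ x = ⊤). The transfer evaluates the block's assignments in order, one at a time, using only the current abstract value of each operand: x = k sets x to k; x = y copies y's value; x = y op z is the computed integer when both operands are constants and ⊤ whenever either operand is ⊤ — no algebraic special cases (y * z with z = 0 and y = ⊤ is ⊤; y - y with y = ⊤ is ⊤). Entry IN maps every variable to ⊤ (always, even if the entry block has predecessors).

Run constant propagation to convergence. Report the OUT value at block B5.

Answer: {a: 3, b: 2, c: ⊤, d: ⊤, e: 1, f: ⊤}

Working:
Per-block solution:
  B0:  IN=(all ⊤)  OUT=(all ⊤)
  B1:  IN=(all ⊤)  OUT=(all ⊤)
  B2:  IN=(all ⊤)  OUT=(all ⊤)
  B3:  IN=(all ⊤)  OUT={d:0; rest ⊤}
  B4:  IN=(all ⊤)  OUT={a:3, e:1; rest ⊤}
  B5:  IN={a:3, e:1; rest ⊤}  OUT={a:3, b:2, e:1; rest ⊤}
  B6:  IN={a:3, b:2, e:1; rest ⊤}  OUT={a:3, b:2, e:1; rest ⊤}
  B7:  IN={a:3, b:2, e:1; rest ⊤}  OUT={a:3, b:2, e:1; rest ⊤}

Merge at B5: IN[B5] = OUT[B4] = {a: 3, b: ⊤, c: ⊤, d: ⊤, e: 1, f: ⊤}
Applying B5's transfer function to that IN value gives OUT[B5] (row B5 above).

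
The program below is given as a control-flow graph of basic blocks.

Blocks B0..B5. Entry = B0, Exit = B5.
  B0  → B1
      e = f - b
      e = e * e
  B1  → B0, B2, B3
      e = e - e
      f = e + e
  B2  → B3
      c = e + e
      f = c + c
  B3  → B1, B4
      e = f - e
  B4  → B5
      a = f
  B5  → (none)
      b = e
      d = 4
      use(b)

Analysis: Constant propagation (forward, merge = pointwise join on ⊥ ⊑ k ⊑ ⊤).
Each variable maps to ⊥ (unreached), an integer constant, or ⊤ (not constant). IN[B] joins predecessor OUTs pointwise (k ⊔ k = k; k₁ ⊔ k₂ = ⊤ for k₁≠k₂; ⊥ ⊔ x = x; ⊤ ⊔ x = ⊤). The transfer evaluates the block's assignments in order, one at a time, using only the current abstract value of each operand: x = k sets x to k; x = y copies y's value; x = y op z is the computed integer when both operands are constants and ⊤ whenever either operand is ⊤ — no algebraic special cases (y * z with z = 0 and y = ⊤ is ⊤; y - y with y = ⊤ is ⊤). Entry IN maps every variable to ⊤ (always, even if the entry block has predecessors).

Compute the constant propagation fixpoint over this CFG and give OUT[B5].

Converged values:
  B0: | IN=(all ⊤) | OUT=(all ⊤)
  B1: | IN=(all ⊤) | OUT=(all ⊤)
  B2: | IN=(all ⊤) | OUT=(all ⊤)
  B3: | IN=(all ⊤) | OUT=(all ⊤)
  B4: | IN=(all ⊤) | OUT=(all ⊤)
  B5: | IN=(all ⊤) | OUT={d:4; rest ⊤}

Merge at B5: IN[B5] = OUT[B4] = {a: ⊤, b: ⊤, c: ⊤, d: ⊤, e: ⊤, f: ⊤}
Applying B5's transfer function to that IN value gives OUT[B5] (row B5 above).

Answer: {a: ⊤, b: ⊤, c: ⊤, d: 4, e: ⊤, f: ⊤}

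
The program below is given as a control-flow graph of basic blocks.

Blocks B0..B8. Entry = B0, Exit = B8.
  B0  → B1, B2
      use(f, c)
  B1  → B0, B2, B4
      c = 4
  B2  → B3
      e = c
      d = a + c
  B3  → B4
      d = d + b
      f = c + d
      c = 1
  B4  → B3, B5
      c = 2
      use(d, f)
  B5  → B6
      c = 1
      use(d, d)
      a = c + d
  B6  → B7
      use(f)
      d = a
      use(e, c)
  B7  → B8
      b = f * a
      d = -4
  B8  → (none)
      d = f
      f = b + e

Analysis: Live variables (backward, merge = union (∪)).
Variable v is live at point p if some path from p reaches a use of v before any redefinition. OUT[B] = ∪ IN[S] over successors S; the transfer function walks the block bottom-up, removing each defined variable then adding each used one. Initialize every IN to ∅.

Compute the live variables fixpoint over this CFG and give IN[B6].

Answer: {a, c, e, f}

Working:
Per-block solution:
  B0:  IN={a, b, c, d, e, f}  OUT={a, b, c, d, e, f}
  B1:  IN={a, b, d, e, f}  OUT={a, b, c, d, e, f}
  B2:  IN={a, b, c}  OUT={b, c, d, e}
  B3:  IN={b, c, d, e}  OUT={b, d, e, f}
  B4:  IN={b, d, e, f}  OUT={b, c, d, e, f}
  B5:  IN={d, e, f}  OUT={a, c, e, f}
  B6:  IN={a, c, e, f}  OUT={a, e, f}
  B7:  IN={a, e, f}  OUT={b, e, f}
  B8:  IN={b, e, f}  OUT={}

Merge at B6: OUT[B6] = IN[B7] = {a, e, f}
Applying B6's transfer function to that OUT value gives IN[B6] (row B6 above).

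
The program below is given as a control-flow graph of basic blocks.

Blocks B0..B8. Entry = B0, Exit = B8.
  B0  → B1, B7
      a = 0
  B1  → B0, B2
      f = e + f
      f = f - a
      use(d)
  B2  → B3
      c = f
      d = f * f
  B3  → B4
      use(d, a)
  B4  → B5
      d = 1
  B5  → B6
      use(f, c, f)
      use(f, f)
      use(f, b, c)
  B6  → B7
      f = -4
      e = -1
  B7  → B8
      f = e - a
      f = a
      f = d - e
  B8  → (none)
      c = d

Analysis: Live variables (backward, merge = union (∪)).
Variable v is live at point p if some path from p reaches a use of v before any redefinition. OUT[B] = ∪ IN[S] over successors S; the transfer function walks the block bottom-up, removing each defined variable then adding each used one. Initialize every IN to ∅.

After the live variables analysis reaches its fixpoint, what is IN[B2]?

Per-block solution:
  B0: | IN={b, d, e, f} | OUT={a, b, d, e, f}
  B1: | IN={a, b, d, e, f} | OUT={a, b, d, e, f}
  B2: | IN={a, b, f} | OUT={a, b, c, d, f}
  B3: | IN={a, b, c, d, f} | OUT={a, b, c, f}
  B4: | IN={a, b, c, f} | OUT={a, b, c, d, f}
  B5: | IN={a, b, c, d, f} | OUT={a, d}
  B6: | IN={a, d} | OUT={a, d, e}
  B7: | IN={a, d, e} | OUT={d}
  B8: | IN={d} | OUT={}

Merge at B2: OUT[B2] = IN[B3] = {a, b, c, d, f}
Applying B2's transfer function to that OUT value gives IN[B2] (row B2 above).

Answer: {a, b, f}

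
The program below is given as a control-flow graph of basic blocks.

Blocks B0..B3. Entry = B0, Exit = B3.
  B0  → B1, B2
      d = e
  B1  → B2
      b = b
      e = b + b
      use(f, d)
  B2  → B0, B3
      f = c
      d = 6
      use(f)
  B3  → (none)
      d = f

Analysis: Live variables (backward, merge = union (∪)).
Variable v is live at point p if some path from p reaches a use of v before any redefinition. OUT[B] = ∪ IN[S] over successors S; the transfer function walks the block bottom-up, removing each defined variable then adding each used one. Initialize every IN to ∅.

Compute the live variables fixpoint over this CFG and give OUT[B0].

Answer: {b, c, d, e, f}

Trace:
Converged values:
  B0: | IN={b, c, e, f} | OUT={b, c, d, e, f}
  B1: | IN={b, c, d, f} | OUT={b, c, e}
  B2: | IN={b, c, e} | OUT={b, c, e, f}
  B3: | IN={f} | OUT={}

Merge at B0: OUT[B0] = IN[B1] ⊔ IN[B2] = {b, c, d, e, f}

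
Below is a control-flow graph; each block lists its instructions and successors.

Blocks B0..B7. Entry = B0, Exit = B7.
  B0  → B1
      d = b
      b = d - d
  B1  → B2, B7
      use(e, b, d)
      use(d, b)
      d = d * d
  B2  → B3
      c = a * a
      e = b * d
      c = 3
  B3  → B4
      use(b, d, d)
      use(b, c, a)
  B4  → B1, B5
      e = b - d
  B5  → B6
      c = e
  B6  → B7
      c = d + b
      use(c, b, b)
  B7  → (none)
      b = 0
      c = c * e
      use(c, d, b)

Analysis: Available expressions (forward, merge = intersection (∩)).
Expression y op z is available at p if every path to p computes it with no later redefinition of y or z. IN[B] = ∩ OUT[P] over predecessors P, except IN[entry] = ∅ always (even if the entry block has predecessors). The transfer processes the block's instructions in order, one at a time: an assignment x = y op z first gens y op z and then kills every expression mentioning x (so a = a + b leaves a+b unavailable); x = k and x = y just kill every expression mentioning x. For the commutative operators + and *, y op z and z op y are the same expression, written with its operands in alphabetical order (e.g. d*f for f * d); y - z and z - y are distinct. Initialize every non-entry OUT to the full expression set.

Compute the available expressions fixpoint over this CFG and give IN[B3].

Answer: {a*a, b*d}

Derivation:
Fixpoint table:
  B0: | IN={} | OUT={d-d}
  B1: | IN={} | OUT={}
  B2: | IN={} | OUT={a*a, b*d}
  B3: | IN={a*a, b*d} | OUT={a*a, b*d}
  B4: | IN={a*a, b*d} | OUT={a*a, b*d, b-d}
  B5: | IN={a*a, b*d, b-d} | OUT={a*a, b*d, b-d}
  B6: | IN={a*a, b*d, b-d} | OUT={a*a, b*d, b+d, b-d}
  B7: | IN={} | OUT={}

Merge at B3: IN[B3] = OUT[B2] = {a*a, b*d}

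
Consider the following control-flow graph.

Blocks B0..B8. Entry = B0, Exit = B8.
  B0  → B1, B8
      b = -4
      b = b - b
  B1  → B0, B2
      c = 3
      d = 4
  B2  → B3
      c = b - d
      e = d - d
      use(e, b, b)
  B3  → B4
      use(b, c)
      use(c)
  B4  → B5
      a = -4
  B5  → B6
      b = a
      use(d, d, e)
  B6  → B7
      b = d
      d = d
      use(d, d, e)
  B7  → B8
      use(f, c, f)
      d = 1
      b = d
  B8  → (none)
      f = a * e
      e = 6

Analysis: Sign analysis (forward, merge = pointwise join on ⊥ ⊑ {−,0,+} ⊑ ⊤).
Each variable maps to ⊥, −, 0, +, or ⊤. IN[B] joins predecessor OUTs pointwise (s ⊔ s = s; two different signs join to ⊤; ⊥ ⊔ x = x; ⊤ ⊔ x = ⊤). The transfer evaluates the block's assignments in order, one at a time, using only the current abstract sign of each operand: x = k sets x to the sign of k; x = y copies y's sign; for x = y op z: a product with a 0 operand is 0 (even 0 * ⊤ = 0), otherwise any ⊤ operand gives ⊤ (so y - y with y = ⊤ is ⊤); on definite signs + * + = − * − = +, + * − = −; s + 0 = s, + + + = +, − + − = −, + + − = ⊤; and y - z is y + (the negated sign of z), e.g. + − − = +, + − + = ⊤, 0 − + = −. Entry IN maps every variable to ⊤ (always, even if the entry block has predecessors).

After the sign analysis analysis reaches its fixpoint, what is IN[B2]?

Answer: {a: ⊤, b: ⊤, c: +, d: +, e: ⊤, f: ⊤}

Derivation:
Converged values:
  B0:  IN=(all ⊤)  OUT=(all ⊤)
  B1:  IN=(all ⊤)  OUT={c:+, d:+; rest ⊤}
  B2:  IN={c:+, d:+; rest ⊤}  OUT={d:+; rest ⊤}
  B3:  IN={d:+; rest ⊤}  OUT={d:+; rest ⊤}
  B4:  IN={d:+; rest ⊤}  OUT={a:-, d:+; rest ⊤}
  B5:  IN={a:-, d:+; rest ⊤}  OUT={a:-, b:-, d:+; rest ⊤}
  B6:  IN={a:-, b:-, d:+; rest ⊤}  OUT={a:-, b:+, d:+; rest ⊤}
  B7:  IN={a:-, b:+, d:+; rest ⊤}  OUT={a:-, b:+, d:+; rest ⊤}
  B8:  IN=(all ⊤)  OUT={e:+; rest ⊤}

Merge at B2: IN[B2] = OUT[B1] = {a: ⊤, b: ⊤, c: +, d: +, e: ⊤, f: ⊤}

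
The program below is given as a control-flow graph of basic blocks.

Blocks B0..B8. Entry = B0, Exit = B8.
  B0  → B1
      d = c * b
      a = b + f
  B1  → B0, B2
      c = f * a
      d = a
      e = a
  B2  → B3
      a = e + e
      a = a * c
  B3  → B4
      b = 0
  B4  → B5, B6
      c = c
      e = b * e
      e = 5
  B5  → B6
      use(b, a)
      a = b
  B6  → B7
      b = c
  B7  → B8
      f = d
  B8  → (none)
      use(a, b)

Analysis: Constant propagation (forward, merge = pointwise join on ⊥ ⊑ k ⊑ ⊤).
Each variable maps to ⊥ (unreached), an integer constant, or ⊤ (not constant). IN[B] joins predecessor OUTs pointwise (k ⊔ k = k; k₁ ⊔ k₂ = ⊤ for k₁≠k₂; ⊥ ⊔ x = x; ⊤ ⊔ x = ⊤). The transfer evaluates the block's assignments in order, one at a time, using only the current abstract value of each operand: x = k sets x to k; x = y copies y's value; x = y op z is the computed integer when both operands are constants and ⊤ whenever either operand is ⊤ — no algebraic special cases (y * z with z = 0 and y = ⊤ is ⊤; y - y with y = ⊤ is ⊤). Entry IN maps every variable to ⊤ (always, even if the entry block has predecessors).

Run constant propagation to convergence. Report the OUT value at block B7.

Per-block solution:
  B0: | IN=(all ⊤) | OUT=(all ⊤)
  B1: | IN=(all ⊤) | OUT=(all ⊤)
  B2: | IN=(all ⊤) | OUT=(all ⊤)
  B3: | IN=(all ⊤) | OUT={b:0; rest ⊤}
  B4: | IN={b:0; rest ⊤} | OUT={b:0, e:5; rest ⊤}
  B5: | IN={b:0, e:5; rest ⊤} | OUT={a:0, b:0, e:5; rest ⊤}
  B6: | IN={b:0, e:5; rest ⊤} | OUT={e:5; rest ⊤}
  B7: | IN={e:5; rest ⊤} | OUT={e:5; rest ⊤}
  B8: | IN={e:5; rest ⊤} | OUT={e:5; rest ⊤}

Merge at B7: IN[B7] = OUT[B6] = {a: ⊤, b: ⊤, c: ⊤, d: ⊤, e: 5, f: ⊤}
Applying B7's transfer function to that IN value gives OUT[B7] (row B7 above).

Answer: {a: ⊤, b: ⊤, c: ⊤, d: ⊤, e: 5, f: ⊤}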